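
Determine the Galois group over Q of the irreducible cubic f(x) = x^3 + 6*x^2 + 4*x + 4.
Gal(K/Q) = S_3 (symmetric group of order 6)

Compute the discriminant of x^3 + (6)*x^2 + (4)*x + (4): Δ = -1840. Since Δ is not a rational square, the Galois group is not contained in A_3; it must be the full S_3 (irreducibility of the cubic rules out anything smaller).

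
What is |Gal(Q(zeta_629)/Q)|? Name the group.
|Gal(Q(zeta_629)/Q)| = phi(629) = 576; group ≅ (Z/629Z)^* ≅ Z/16Z × Z/36Z

The n-th cyclotomic polynomial Φ_629(x) is the minimal polynomial of zeta_629 over Q and has degree phi(629) = 576. So Q(zeta_629) is a degree-576 Galois extension with Galois group (Z/629Z)^*. By CRT, (Z/629Z)^* ≅ (Z/17Z)^* × (Z/37Z)^*. Each prime-power unit group is (Z/17Z)^* ≅ Z/16Z; (Z/37Z)^* ≅ Z/36Z. Hence Gal(Q(zeta_629)/Q) ≅ Z/16Z × Z/36Z.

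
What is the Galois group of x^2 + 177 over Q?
Gal(K/Q) = Z/2Z (cyclic of order 2)

x^2 + 177 is irreducible over Q since -177 is not a rational square. The splitting field Q(sqrt(-177)) has degree 2 over Q, and its unique nontrivial automorphism is sqrt(-177) ↦ -sqrt(-177). Hence Gal(Q(sqrt(-177))/Q) = Z/2Z.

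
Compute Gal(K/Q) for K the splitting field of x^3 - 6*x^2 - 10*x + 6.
Gal(K/Q) = S_3 (symmetric group of order 6)

Compute the discriminant of x^3 + (-6)*x^2 + (-10)*x + (6): Δ = 18292. Since Δ is not a rational square, the Galois group is not contained in A_3; it must be the full S_3 (irreducibility of the cubic rules out anything smaller).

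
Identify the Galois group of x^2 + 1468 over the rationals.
Gal(K/Q) = Z/2Z (cyclic of order 2)

x^2 + 1468 is irreducible over Q since -1468 is not a rational square. The splitting field Q(sqrt(-1468)) has degree 2 over Q, and its unique nontrivial automorphism is sqrt(-1468) ↦ -sqrt(-1468). Hence Gal(Q(sqrt(-1468))/Q) = Z/2Z.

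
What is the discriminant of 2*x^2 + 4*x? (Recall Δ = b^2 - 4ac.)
Δ = 16

For a quadratic a x^2 + b x + c the discriminant is Δ = b^2 - 4ac = (4)^2 - 4*(2)*(0) = 16 - (0) = 16.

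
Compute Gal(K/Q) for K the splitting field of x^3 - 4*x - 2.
Gal(K/Q) = S_3 (symmetric group of order 6)

Compute the discriminant of x^3 + (0)*x^2 + (-4)*x + (-2): Δ = 148. Since Δ is not a rational square, the Galois group is not contained in A_3; it must be the full S_3 (irreducibility of the cubic rules out anything smaller).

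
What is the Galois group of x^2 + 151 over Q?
Gal(K/Q) = Z/2Z (cyclic of order 2)

x^2 + 151 is irreducible over Q since -151 is not a rational square. The splitting field Q(sqrt(-151)) has degree 2 over Q, and its unique nontrivial automorphism is sqrt(-151) ↦ -sqrt(-151). Hence Gal(Q(sqrt(-151))/Q) = Z/2Z.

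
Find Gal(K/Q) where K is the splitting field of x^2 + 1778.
Gal(K/Q) = Z/2Z (cyclic of order 2)

x^2 + 1778 is irreducible over Q since -1778 is not a rational square. The splitting field Q(sqrt(-1778)) has degree 2 over Q, and its unique nontrivial automorphism is sqrt(-1778) ↦ -sqrt(-1778). Hence Gal(Q(sqrt(-1778))/Q) = Z/2Z.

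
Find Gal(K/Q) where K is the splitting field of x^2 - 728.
Gal(K/Q) = Z/2Z (cyclic of order 2)

x^2 - 728 is irreducible over Q since 728 is not a rational square. The splitting field Q(sqrt(728)) has degree 2 over Q, and its unique nontrivial automorphism is sqrt(728) ↦ -sqrt(728). Hence Gal(Q(sqrt(728))/Q) = Z/2Z.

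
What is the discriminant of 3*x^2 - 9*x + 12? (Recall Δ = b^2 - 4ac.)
Δ = -63

For a quadratic a x^2 + b x + c the discriminant is Δ = b^2 - 4ac = (-9)^2 - 4*(3)*(12) = 81 - (144) = -63.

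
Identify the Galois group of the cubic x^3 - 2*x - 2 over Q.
Gal(K/Q) = S_3 (symmetric group of order 6)

Compute the discriminant of x^3 + (0)*x^2 + (-2)*x + (-2): Δ = -76. Since Δ is not a rational square, the Galois group is not contained in A_3; it must be the full S_3 (irreducibility of the cubic rules out anything smaller).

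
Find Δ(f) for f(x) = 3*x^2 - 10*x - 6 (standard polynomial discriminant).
Δ = 172

For a quadratic a x^2 + b x + c the discriminant is Δ = b^2 - 4ac = (-10)^2 - 4*(3)*(-6) = 100 - (-72) = 172.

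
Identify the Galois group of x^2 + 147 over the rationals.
Gal(K/Q) = Z/2Z (cyclic of order 2)

x^2 + 147 is irreducible over Q since -147 is not a rational square. The splitting field Q(sqrt(-147)) has degree 2 over Q, and its unique nontrivial automorphism is sqrt(-147) ↦ -sqrt(-147). Hence Gal(Q(sqrt(-147))/Q) = Z/2Z.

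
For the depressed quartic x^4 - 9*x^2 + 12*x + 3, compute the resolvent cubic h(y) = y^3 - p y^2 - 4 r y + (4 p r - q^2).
h(y) = y^3 + 9*y^2 - 12*y - 252

Identify coefficients: p = -9, q = 12, r = 3.
Plug into h(y) = y^3 - p y^2 - 4 r y + (4 p r - q^2):
  h(y) = y^3 - (-9) y^2 - 4*(3) y + (4*(-9)*(3) - (12)^2)
       = y^3 + (9) y^2 + (-12) y + (-252).
Simplifying: h(y) = y^3 + 9*y^2 - 12*y - 252.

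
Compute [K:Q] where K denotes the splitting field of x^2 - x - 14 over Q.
[K:Q] = 2

The discriminant of x^2 + (-1)*x + (-14) is b^2 - 4c = 1 - (-56) = 57. Since 57 is not a perfect square in Q, the polynomial is irreducible over Q. Its two roots generate a degree-2 extension, so [K:Q] = 2.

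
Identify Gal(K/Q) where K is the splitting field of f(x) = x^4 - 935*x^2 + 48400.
Gal(K/Q) = Z/2Z (cyclic of order 2)

f factors as (x^2 - 55)(x^2 - 880), so the splitting field is K = Q(sqrt(55), sqrt(880)). The squarefree part of 55 is 55 and the squarefree part of 880 is also 55, so sqrt(55) and sqrt(880) are both rational multiples of sqrt(55). Hence Q(sqrt(55)) = Q(sqrt(880)) = Q(sqrt(55)), and the splitting field collapses to a single degree-2 extension with Galois group Z/2Z.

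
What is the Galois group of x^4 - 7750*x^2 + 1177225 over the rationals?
Gal(K/Q) = Z/2Z (cyclic of order 2)

f factors as (x^2 - 7595)(x^2 - 155), so the splitting field is K = Q(sqrt(7595), sqrt(155)). The squarefree part of 7595 is 155 and the squarefree part of 155 is also 155, so sqrt(7595) and sqrt(155) are both rational multiples of sqrt(155). Hence Q(sqrt(7595)) = Q(sqrt(155)) = Q(sqrt(155)), and the splitting field collapses to a single degree-2 extension with Galois group Z/2Z.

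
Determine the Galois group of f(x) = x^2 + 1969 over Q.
Gal(K/Q) = Z/2Z (cyclic of order 2)

x^2 + 1969 is irreducible over Q since -1969 is not a rational square. The splitting field Q(sqrt(-1969)) has degree 2 over Q, and its unique nontrivial automorphism is sqrt(-1969) ↦ -sqrt(-1969). Hence Gal(Q(sqrt(-1969))/Q) = Z/2Z.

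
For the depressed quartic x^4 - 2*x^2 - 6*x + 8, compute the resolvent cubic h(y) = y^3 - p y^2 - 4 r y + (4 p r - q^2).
h(y) = y^3 + 2*y^2 - 32*y - 100

Identify coefficients: p = -2, q = -6, r = 8.
Plug into h(y) = y^3 - p y^2 - 4 r y + (4 p r - q^2):
  h(y) = y^3 - (-2) y^2 - 4*(8) y + (4*(-2)*(8) - (-6)^2)
       = y^3 + (2) y^2 + (-32) y + (-100).
Simplifying: h(y) = y^3 + 2*y^2 - 32*y - 100.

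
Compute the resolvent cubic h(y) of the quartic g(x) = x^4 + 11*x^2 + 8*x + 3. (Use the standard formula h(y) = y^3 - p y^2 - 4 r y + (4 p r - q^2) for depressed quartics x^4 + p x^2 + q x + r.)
h(y) = y^3 - 11*y^2 - 12*y + 68

Identify coefficients: p = 11, q = 8, r = 3.
Plug into h(y) = y^3 - p y^2 - 4 r y + (4 p r - q^2):
  h(y) = y^3 - (11) y^2 - 4*(3) y + (4*(11)*(3) - (8)^2)
       = y^3 + (-11) y^2 + (-12) y + (68).
Simplifying: h(y) = y^3 - 11*y^2 - 12*y + 68.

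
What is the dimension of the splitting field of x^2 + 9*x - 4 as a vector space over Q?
[K:Q] = 2

The discriminant of x^2 + (9)*x + (-4) is b^2 - 4c = 81 - (-16) = 97. Since 97 is not a perfect square in Q, the polynomial is irreducible over Q. Its two roots generate a degree-2 extension, so [K:Q] = 2.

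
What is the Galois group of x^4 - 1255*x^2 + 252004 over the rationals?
Gal(K/Q) = Z/2Z (cyclic of order 2)

f factors as (x^2 - 251)(x^2 - 1004), so the splitting field is K = Q(sqrt(251), sqrt(1004)). The squarefree part of 251 is 251 and the squarefree part of 1004 is also 251, so sqrt(251) and sqrt(1004) are both rational multiples of sqrt(251). Hence Q(sqrt(251)) = Q(sqrt(1004)) = Q(sqrt(251)), and the splitting field collapses to a single degree-2 extension with Galois group Z/2Z.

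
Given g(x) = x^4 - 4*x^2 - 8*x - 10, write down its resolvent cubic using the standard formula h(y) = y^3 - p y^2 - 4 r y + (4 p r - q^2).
h(y) = y^3 + 4*y^2 + 40*y + 96

Identify coefficients: p = -4, q = -8, r = -10.
Plug into h(y) = y^3 - p y^2 - 4 r y + (4 p r - q^2):
  h(y) = y^3 - (-4) y^2 - 4*(-10) y + (4*(-4)*(-10) - (-8)^2)
       = y^3 + (4) y^2 + (40) y + (96).
Simplifying: h(y) = y^3 + 4*y^2 + 40*y + 96.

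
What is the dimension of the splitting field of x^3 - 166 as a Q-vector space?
[K:Q] = 6

x^3 - 166 has one real root r = 166^(1/3) and two complex roots r*zeta_3, r*zeta_3^2 where zeta_3 = e^(2*pi*i/3). The splitting field is Q(r, zeta_3). [Q(r):Q] = 3 and [Q(zeta_3):Q] = 2 with gcd = 1, so [Q(r, zeta_3):Q] = 3 * 2 = 6.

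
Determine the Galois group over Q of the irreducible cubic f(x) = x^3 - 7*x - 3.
Gal(K/Q) = S_3 (symmetric group of order 6)

Compute the discriminant of x^3 + (0)*x^2 + (-7)*x + (-3): Δ = 1129. Since Δ is not a rational square, the Galois group is not contained in A_3; it must be the full S_3 (irreducibility of the cubic rules out anything smaller).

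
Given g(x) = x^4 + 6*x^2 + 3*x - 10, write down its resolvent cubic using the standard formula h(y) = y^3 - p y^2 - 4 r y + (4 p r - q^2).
h(y) = y^3 - 6*y^2 + 40*y - 249

Identify coefficients: p = 6, q = 3, r = -10.
Plug into h(y) = y^3 - p y^2 - 4 r y + (4 p r - q^2):
  h(y) = y^3 - (6) y^2 - 4*(-10) y + (4*(6)*(-10) - (3)^2)
       = y^3 + (-6) y^2 + (40) y + (-249).
Simplifying: h(y) = y^3 - 6*y^2 + 40*y - 249.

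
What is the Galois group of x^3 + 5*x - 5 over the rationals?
Gal(K/Q) = S_3 (symmetric group of order 6)

Compute the discriminant of x^3 + (0)*x^2 + (5)*x + (-5): Δ = -1175. Since Δ is not a rational square, the Galois group is not contained in A_3; it must be the full S_3 (irreducibility of the cubic rules out anything smaller).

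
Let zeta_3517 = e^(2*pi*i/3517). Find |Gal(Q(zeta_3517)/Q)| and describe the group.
|Gal(Q(zeta_3517)/Q)| = phi(3517) = 3516; group ≅ (Z/3517Z)^* ≅ Z/3516Z

The n-th cyclotomic polynomial Φ_3517(x) is the minimal polynomial of zeta_3517 over Q and has degree phi(3517) = 3516. So Q(zeta_3517) is a degree-3516 Galois extension with Galois group (Z/3517Z)^*. (Z/3517Z)^* is cyclic since 3517 is an odd prime power (or 4). Hence Gal(Q(zeta_3517)/Q) ≅ Z/3516Z.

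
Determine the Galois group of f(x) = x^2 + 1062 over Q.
Gal(K/Q) = Z/2Z (cyclic of order 2)

x^2 + 1062 is irreducible over Q since -1062 is not a rational square. The splitting field Q(sqrt(-1062)) has degree 2 over Q, and its unique nontrivial automorphism is sqrt(-1062) ↦ -sqrt(-1062). Hence Gal(Q(sqrt(-1062))/Q) = Z/2Z.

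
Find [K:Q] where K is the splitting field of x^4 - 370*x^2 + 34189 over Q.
[K:Q] = 4

f factors as (x^2 - 191)(x^2 - 179); the splitting field is K = Q(sqrt(191), sqrt(179)). Since 191, 179, and 34189 are all non-squares in Q, the three subfields Q(sqrt(191)), Q(sqrt(179)), Q(sqrt(34189)) are distinct degree-2 extensions, so [K:Q] = 4 (Klein four Galois group).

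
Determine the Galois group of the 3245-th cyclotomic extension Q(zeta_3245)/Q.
|Gal(Q(zeta_3245)/Q)| = phi(3245) = 2320; group ≅ (Z/3245Z)^* ≅ Z/4Z × Z/10Z × Z/58Z

The n-th cyclotomic polynomial Φ_3245(x) is the minimal polynomial of zeta_3245 over Q and has degree phi(3245) = 2320. So Q(zeta_3245) is a degree-2320 Galois extension with Galois group (Z/3245Z)^*. By CRT, (Z/3245Z)^* ≅ (Z/5Z)^* × (Z/11Z)^* × (Z/59Z)^*. Each prime-power unit group is (Z/5Z)^* ≅ Z/4Z; (Z/11Z)^* ≅ Z/10Z; (Z/59Z)^* ≅ Z/58Z. Hence Gal(Q(zeta_3245)/Q) ≅ Z/4Z × Z/10Z × Z/58Z.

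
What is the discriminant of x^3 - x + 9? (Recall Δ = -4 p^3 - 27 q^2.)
Δ = -2183

For a depressed cubic x^3 + p x + q the discriminant is Δ = -4 p^3 - 27 q^2 = -4*(-1)^3 - 27*(9)^2 = 4 - 2187 = -2183.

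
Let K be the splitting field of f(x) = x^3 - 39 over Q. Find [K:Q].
[K:Q] = 6

x^3 - 39 has one real root r = 39^(1/3) and two complex roots r*zeta_3, r*zeta_3^2 where zeta_3 = e^(2*pi*i/3). The splitting field is Q(r, zeta_3). [Q(r):Q] = 3 and [Q(zeta_3):Q] = 2 with gcd = 1, so [Q(r, zeta_3):Q] = 3 * 2 = 6.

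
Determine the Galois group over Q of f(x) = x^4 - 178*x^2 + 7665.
Gal(K/Q) = V_4 (Klein four-group, Z/2Z × Z/2Z)

f factors as (x^2 - 73)(x^2 - 105), so the splitting field is K = Q(sqrt(73), sqrt(105)). The elements 73, 105, 7665 are all non-squares in Q, so sqrt(73) and sqrt(105) generate independent quadratic extensions. Thus [K:Q] = 4 and Gal(K/Q) is generated by the two order-2 automorphisms sqrt(73) ↦ -sqrt(73) and sqrt(105) ↦ -sqrt(105), giving V_4.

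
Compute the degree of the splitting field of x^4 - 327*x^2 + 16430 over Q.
[K:Q] = 4

f factors as (x^2 - 265)(x^2 - 62); the splitting field is K = Q(sqrt(265), sqrt(62)). Since 265, 62, and 16430 are all non-squares in Q, the three subfields Q(sqrt(265)), Q(sqrt(62)), Q(sqrt(16430)) are distinct degree-2 extensions, so [K:Q] = 4 (Klein four Galois group).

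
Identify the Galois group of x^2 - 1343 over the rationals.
Gal(K/Q) = Z/2Z (cyclic of order 2)

x^2 - 1343 is irreducible over Q since 1343 is not a rational square. The splitting field Q(sqrt(1343)) has degree 2 over Q, and its unique nontrivial automorphism is sqrt(1343) ↦ -sqrt(1343). Hence Gal(Q(sqrt(1343))/Q) = Z/2Z.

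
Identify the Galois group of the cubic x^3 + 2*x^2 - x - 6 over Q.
Gal(K/Q) = S_3 (symmetric group of order 6)

Compute the discriminant of x^3 + (2)*x^2 + (-1)*x + (-6): Δ = -556. Since Δ is not a rational square, the Galois group is not contained in A_3; it must be the full S_3 (irreducibility of the cubic rules out anything smaller).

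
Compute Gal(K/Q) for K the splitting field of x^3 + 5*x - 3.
Gal(K/Q) = S_3 (symmetric group of order 6)

Compute the discriminant of x^3 + (0)*x^2 + (5)*x + (-3): Δ = -743. Since Δ is not a rational square, the Galois group is not contained in A_3; it must be the full S_3 (irreducibility of the cubic rules out anything smaller).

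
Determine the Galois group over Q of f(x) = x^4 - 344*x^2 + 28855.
Gal(K/Q) = V_4 (Klein four-group, Z/2Z × Z/2Z)

f factors as (x^2 - 145)(x^2 - 199), so the splitting field is K = Q(sqrt(145), sqrt(199)). The elements 145, 199, 28855 are all non-squares in Q, so sqrt(145) and sqrt(199) generate independent quadratic extensions. Thus [K:Q] = 4 and Gal(K/Q) is generated by the two order-2 automorphisms sqrt(145) ↦ -sqrt(145) and sqrt(199) ↦ -sqrt(199), giving V_4.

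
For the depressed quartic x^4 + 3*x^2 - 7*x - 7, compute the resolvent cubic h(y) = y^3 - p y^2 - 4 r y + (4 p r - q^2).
h(y) = y^3 - 3*y^2 + 28*y - 133

Identify coefficients: p = 3, q = -7, r = -7.
Plug into h(y) = y^3 - p y^2 - 4 r y + (4 p r - q^2):
  h(y) = y^3 - (3) y^2 - 4*(-7) y + (4*(3)*(-7) - (-7)^2)
       = y^3 + (-3) y^2 + (28) y + (-133).
Simplifying: h(y) = y^3 - 3*y^2 + 28*y - 133.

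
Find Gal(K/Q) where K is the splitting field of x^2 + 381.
Gal(K/Q) = Z/2Z (cyclic of order 2)

x^2 + 381 is irreducible over Q since -381 is not a rational square. The splitting field Q(sqrt(-381)) has degree 2 over Q, and its unique nontrivial automorphism is sqrt(-381) ↦ -sqrt(-381). Hence Gal(Q(sqrt(-381))/Q) = Z/2Z.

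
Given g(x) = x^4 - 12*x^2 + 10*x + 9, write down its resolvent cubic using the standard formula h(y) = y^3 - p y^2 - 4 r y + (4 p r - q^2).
h(y) = y^3 + 12*y^2 - 36*y - 532

Identify coefficients: p = -12, q = 10, r = 9.
Plug into h(y) = y^3 - p y^2 - 4 r y + (4 p r - q^2):
  h(y) = y^3 - (-12) y^2 - 4*(9) y + (4*(-12)*(9) - (10)^2)
       = y^3 + (12) y^2 + (-36) y + (-532).
Simplifying: h(y) = y^3 + 12*y^2 - 36*y - 532.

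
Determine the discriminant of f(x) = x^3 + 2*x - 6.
Δ = -1004

For a depressed cubic x^3 + p x + q the discriminant is Δ = -4 p^3 - 27 q^2 = -4*(2)^3 - 27*(-6)^2 = -32 - 972 = -1004.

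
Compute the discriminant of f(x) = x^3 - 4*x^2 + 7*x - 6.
Δ = -72

For x^3 + a x^2 + b x + c the discriminant is Δ = 18 a b c - 4 a^3 c + a^2 b^2 - 4 b^3 - 27 c^2.
Plug a = -4, b = 7, c = -6:
  18*(-4)*(7)*(-6) - 4*(-4)^3*(-6) + (-4)^2*(7)^2 - 4*(7)^3 - 27*(-6)^2
  = 3024 + (-1536) + 784 + (-1372) + (-972)
  = -72.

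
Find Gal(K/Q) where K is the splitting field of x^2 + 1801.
Gal(K/Q) = Z/2Z (cyclic of order 2)

x^2 + 1801 is irreducible over Q since -1801 is not a rational square. The splitting field Q(sqrt(-1801)) has degree 2 over Q, and its unique nontrivial automorphism is sqrt(-1801) ↦ -sqrt(-1801). Hence Gal(Q(sqrt(-1801))/Q) = Z/2Z.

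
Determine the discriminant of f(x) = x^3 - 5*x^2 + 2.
Δ = 892

For x^3 + a x^2 + b x + c the discriminant is Δ = 18 a b c - 4 a^3 c + a^2 b^2 - 4 b^3 - 27 c^2.
Plug a = -5, b = 0, c = 2:
  18*(-5)*(0)*(2) - 4*(-5)^3*(2) + (-5)^2*(0)^2 - 4*(0)^3 - 27*(2)^2
  = 0 + (1000) + 0 + (0) + (-108)
  = 892.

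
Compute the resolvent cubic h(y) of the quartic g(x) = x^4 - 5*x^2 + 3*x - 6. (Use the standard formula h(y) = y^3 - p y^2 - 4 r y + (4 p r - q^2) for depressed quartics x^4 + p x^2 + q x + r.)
h(y) = y^3 + 5*y^2 + 24*y + 111

Identify coefficients: p = -5, q = 3, r = -6.
Plug into h(y) = y^3 - p y^2 - 4 r y + (4 p r - q^2):
  h(y) = y^3 - (-5) y^2 - 4*(-6) y + (4*(-5)*(-6) - (3)^2)
       = y^3 + (5) y^2 + (24) y + (111).
Simplifying: h(y) = y^3 + 5*y^2 + 24*y + 111.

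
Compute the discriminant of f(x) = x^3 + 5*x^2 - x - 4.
Δ = 1957

For x^3 + a x^2 + b x + c the discriminant is Δ = 18 a b c - 4 a^3 c + a^2 b^2 - 4 b^3 - 27 c^2.
Plug a = 5, b = -1, c = -4:
  18*(5)*(-1)*(-4) - 4*(5)^3*(-4) + (5)^2*(-1)^2 - 4*(-1)^3 - 27*(-4)^2
  = 360 + (2000) + 25 + (4) + (-432)
  = 1957.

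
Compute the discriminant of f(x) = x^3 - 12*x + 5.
Δ = 6237

For a depressed cubic x^3 + p x + q the discriminant is Δ = -4 p^3 - 27 q^2 = -4*(-12)^3 - 27*(5)^2 = 6912 - 675 = 6237.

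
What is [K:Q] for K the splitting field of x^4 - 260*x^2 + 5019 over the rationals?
[K:Q] = 4

f factors as (x^2 - 239)(x^2 - 21); the splitting field is K = Q(sqrt(239), sqrt(21)). Since 239, 21, and 5019 are all non-squares in Q, the three subfields Q(sqrt(239)), Q(sqrt(21)), Q(sqrt(5019)) are distinct degree-2 extensions, so [K:Q] = 4 (Klein four Galois group).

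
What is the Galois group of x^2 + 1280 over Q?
Gal(K/Q) = Z/2Z (cyclic of order 2)

x^2 + 1280 is irreducible over Q since -1280 is not a rational square. The splitting field Q(sqrt(-1280)) has degree 2 over Q, and its unique nontrivial automorphism is sqrt(-1280) ↦ -sqrt(-1280). Hence Gal(Q(sqrt(-1280))/Q) = Z/2Z.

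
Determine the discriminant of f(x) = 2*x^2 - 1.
Δ = 8

For a quadratic a x^2 + b x + c the discriminant is Δ = b^2 - 4ac = (0)^2 - 4*(2)*(-1) = 0 - (-8) = 8.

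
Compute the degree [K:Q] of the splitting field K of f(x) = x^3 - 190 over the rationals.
[K:Q] = 6

x^3 - 190 has one real root r = 190^(1/3) and two complex roots r*zeta_3, r*zeta_3^2 where zeta_3 = e^(2*pi*i/3). The splitting field is Q(r, zeta_3). [Q(r):Q] = 3 and [Q(zeta_3):Q] = 2 with gcd = 1, so [Q(r, zeta_3):Q] = 3 * 2 = 6.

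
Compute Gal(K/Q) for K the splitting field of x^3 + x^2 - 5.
Gal(K/Q) = S_3 (symmetric group of order 6)

Compute the discriminant of x^3 + (1)*x^2 + (0)*x + (-5): Δ = -655. Since Δ is not a rational square, the Galois group is not contained in A_3; it must be the full S_3 (irreducibility of the cubic rules out anything smaller).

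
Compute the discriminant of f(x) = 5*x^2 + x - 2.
Δ = 41

For a quadratic a x^2 + b x + c the discriminant is Δ = b^2 - 4ac = (1)^2 - 4*(5)*(-2) = 1 - (-40) = 41.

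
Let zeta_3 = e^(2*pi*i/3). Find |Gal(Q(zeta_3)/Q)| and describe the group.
|Gal(Q(zeta_3)/Q)| = phi(3) = 2; group ≅ (Z/3Z)^* ≅ Z/2Z

The n-th cyclotomic polynomial Φ_3(x) is the minimal polynomial of zeta_3 over Q and has degree phi(3) = 2. So Q(zeta_3) is a degree-2 Galois extension with Galois group (Z/3Z)^*. (Z/3Z)^* is cyclic since 3 is an odd prime power (or 4). Hence Gal(Q(zeta_3)/Q) ≅ Z/2Z.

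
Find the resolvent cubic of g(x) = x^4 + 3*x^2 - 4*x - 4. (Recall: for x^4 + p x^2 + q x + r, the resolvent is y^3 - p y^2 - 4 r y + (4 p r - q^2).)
h(y) = y^3 - 3*y^2 + 16*y - 64

Identify coefficients: p = 3, q = -4, r = -4.
Plug into h(y) = y^3 - p y^2 - 4 r y + (4 p r - q^2):
  h(y) = y^3 - (3) y^2 - 4*(-4) y + (4*(3)*(-4) - (-4)^2)
       = y^3 + (-3) y^2 + (16) y + (-64).
Simplifying: h(y) = y^3 - 3*y^2 + 16*y - 64.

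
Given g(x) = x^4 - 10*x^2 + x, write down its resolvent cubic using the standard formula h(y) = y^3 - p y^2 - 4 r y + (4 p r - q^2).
h(y) = y^3 + 10*y^2 - 1

Identify coefficients: p = -10, q = 1, r = 0.
Plug into h(y) = y^3 - p y^2 - 4 r y + (4 p r - q^2):
  h(y) = y^3 - (-10) y^2 - 4*(0) y + (4*(-10)*(0) - (1)^2)
       = y^3 + (10) y^2 + (0) y + (-1).
Simplifying: h(y) = y^3 + 10*y^2 - 1.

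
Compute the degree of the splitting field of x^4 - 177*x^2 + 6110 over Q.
[K:Q] = 4

f factors as (x^2 - 130)(x^2 - 47); the splitting field is K = Q(sqrt(130), sqrt(47)). Since 130, 47, and 6110 are all non-squares in Q, the three subfields Q(sqrt(130)), Q(sqrt(47)), Q(sqrt(6110)) are distinct degree-2 extensions, so [K:Q] = 4 (Klein four Galois group).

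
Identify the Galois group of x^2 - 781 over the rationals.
Gal(K/Q) = Z/2Z (cyclic of order 2)

x^2 - 781 is irreducible over Q since 781 is not a rational square. The splitting field Q(sqrt(781)) has degree 2 over Q, and its unique nontrivial automorphism is sqrt(781) ↦ -sqrt(781). Hence Gal(Q(sqrt(781))/Q) = Z/2Z.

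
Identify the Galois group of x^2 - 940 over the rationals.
Gal(K/Q) = Z/2Z (cyclic of order 2)

x^2 - 940 is irreducible over Q since 940 is not a rational square. The splitting field Q(sqrt(940)) has degree 2 over Q, and its unique nontrivial automorphism is sqrt(940) ↦ -sqrt(940). Hence Gal(Q(sqrt(940))/Q) = Z/2Z.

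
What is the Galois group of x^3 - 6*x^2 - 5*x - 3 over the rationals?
Gal(K/Q) = S_3 (symmetric group of order 6)

Compute the discriminant of x^3 + (-6)*x^2 + (-5)*x + (-3): Δ = -3055. Since Δ is not a rational square, the Galois group is not contained in A_3; it must be the full S_3 (irreducibility of the cubic rules out anything smaller).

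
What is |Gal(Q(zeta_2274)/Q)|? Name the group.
|Gal(Q(zeta_2274)/Q)| = phi(2274) = 756; group ≅ (Z/2274Z)^* ≅ Z/2Z × Z/378Z

The n-th cyclotomic polynomial Φ_2274(x) is the minimal polynomial of zeta_2274 over Q and has degree phi(2274) = 756. So Q(zeta_2274) is a degree-756 Galois extension with Galois group (Z/2274Z)^*. By CRT, (Z/2274Z)^* ≅ (Z/2Z)^* × (Z/3Z)^* × (Z/379Z)^*. Each prime-power unit group is (Z/2Z)^* ≅ trivial group (order 1); (Z/3Z)^* ≅ Z/2Z; (Z/379Z)^* ≅ Z/378Z. Hence Gal(Q(zeta_2274)/Q) ≅ Z/2Z × Z/378Z.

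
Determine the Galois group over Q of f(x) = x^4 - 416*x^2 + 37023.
Gal(K/Q) = V_4 (Klein four-group, Z/2Z × Z/2Z)

f factors as (x^2 - 287)(x^2 - 129), so the splitting field is K = Q(sqrt(287), sqrt(129)). The elements 287, 129, 37023 are all non-squares in Q, so sqrt(287) and sqrt(129) generate independent quadratic extensions. Thus [K:Q] = 4 and Gal(K/Q) is generated by the two order-2 automorphisms sqrt(287) ↦ -sqrt(287) and sqrt(129) ↦ -sqrt(129), giving V_4.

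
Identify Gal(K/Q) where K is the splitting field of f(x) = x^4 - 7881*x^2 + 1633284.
Gal(K/Q) = Z/2Z (cyclic of order 2)

f factors as (x^2 - 7668)(x^2 - 213), so the splitting field is K = Q(sqrt(7668), sqrt(213)). The squarefree part of 7668 is 213 and the squarefree part of 213 is also 213, so sqrt(7668) and sqrt(213) are both rational multiples of sqrt(213). Hence Q(sqrt(7668)) = Q(sqrt(213)) = Q(sqrt(213)), and the splitting field collapses to a single degree-2 extension with Galois group Z/2Z.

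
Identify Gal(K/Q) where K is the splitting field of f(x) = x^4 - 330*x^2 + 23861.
Gal(K/Q) = V_4 (Klein four-group, Z/2Z × Z/2Z)

f factors as (x^2 - 107)(x^2 - 223), so the splitting field is K = Q(sqrt(107), sqrt(223)). The elements 107, 223, 23861 are all non-squares in Q, so sqrt(107) and sqrt(223) generate independent quadratic extensions. Thus [K:Q] = 4 and Gal(K/Q) is generated by the two order-2 automorphisms sqrt(107) ↦ -sqrt(107) and sqrt(223) ↦ -sqrt(223), giving V_4.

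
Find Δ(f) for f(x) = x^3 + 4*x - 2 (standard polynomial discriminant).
Δ = -364

For x^3 + a x^2 + b x + c the discriminant is Δ = 18 a b c - 4 a^3 c + a^2 b^2 - 4 b^3 - 27 c^2.
Plug a = 0, b = 4, c = -2:
  18*(0)*(4)*(-2) - 4*(0)^3*(-2) + (0)^2*(4)^2 - 4*(4)^3 - 27*(-2)^2
  = 0 + (0) + 0 + (-256) + (-108)
  = -364.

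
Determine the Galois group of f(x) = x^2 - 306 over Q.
Gal(K/Q) = Z/2Z (cyclic of order 2)

x^2 - 306 is irreducible over Q since 306 is not a rational square. The splitting field Q(sqrt(306)) has degree 2 over Q, and its unique nontrivial automorphism is sqrt(306) ↦ -sqrt(306). Hence Gal(Q(sqrt(306))/Q) = Z/2Z.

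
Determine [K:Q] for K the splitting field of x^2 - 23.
[K:Q] = 2

The polynomial x^2 - 23 is irreducible over Q since 23 is not a perfect square. Its splitting field is Q(sqrt(23)), which has degree 2 over Q.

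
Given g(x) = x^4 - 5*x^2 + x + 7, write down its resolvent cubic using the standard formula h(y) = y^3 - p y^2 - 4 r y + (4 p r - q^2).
h(y) = y^3 + 5*y^2 - 28*y - 141

Identify coefficients: p = -5, q = 1, r = 7.
Plug into h(y) = y^3 - p y^2 - 4 r y + (4 p r - q^2):
  h(y) = y^3 - (-5) y^2 - 4*(7) y + (4*(-5)*(7) - (1)^2)
       = y^3 + (5) y^2 + (-28) y + (-141).
Simplifying: h(y) = y^3 + 5*y^2 - 28*y - 141.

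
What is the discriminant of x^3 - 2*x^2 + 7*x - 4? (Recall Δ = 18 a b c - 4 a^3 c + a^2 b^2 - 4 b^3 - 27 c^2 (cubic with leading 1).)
Δ = -728

For x^3 + a x^2 + b x + c the discriminant is Δ = 18 a b c - 4 a^3 c + a^2 b^2 - 4 b^3 - 27 c^2.
Plug a = -2, b = 7, c = -4:
  18*(-2)*(7)*(-4) - 4*(-2)^3*(-4) + (-2)^2*(7)^2 - 4*(7)^3 - 27*(-4)^2
  = 1008 + (-128) + 196 + (-1372) + (-432)
  = -728.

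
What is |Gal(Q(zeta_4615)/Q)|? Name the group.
|Gal(Q(zeta_4615)/Q)| = phi(4615) = 3360; group ≅ (Z/4615Z)^* ≅ Z/4Z × Z/12Z × Z/70Z

The n-th cyclotomic polynomial Φ_4615(x) is the minimal polynomial of zeta_4615 over Q and has degree phi(4615) = 3360. So Q(zeta_4615) is a degree-3360 Galois extension with Galois group (Z/4615Z)^*. By CRT, (Z/4615Z)^* ≅ (Z/5Z)^* × (Z/13Z)^* × (Z/71Z)^*. Each prime-power unit group is (Z/5Z)^* ≅ Z/4Z; (Z/13Z)^* ≅ Z/12Z; (Z/71Z)^* ≅ Z/70Z. Hence Gal(Q(zeta_4615)/Q) ≅ Z/4Z × Z/12Z × Z/70Z.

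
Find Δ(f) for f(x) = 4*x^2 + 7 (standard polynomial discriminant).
Δ = -112

For a quadratic a x^2 + b x + c the discriminant is Δ = b^2 - 4ac = (0)^2 - 4*(4)*(7) = 0 - (112) = -112.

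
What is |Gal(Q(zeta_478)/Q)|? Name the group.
|Gal(Q(zeta_478)/Q)| = phi(478) = 238; group ≅ (Z/478Z)^* ≅ Z/238Z

The n-th cyclotomic polynomial Φ_478(x) is the minimal polynomial of zeta_478 over Q and has degree phi(478) = 238. So Q(zeta_478) is a degree-238 Galois extension with Galois group (Z/478Z)^*. By CRT, (Z/478Z)^* ≅ (Z/2Z)^* × (Z/239Z)^*. Each prime-power unit group is (Z/2Z)^* ≅ trivial group (order 1); (Z/239Z)^* ≅ Z/238Z. Hence Gal(Q(zeta_478)/Q) ≅ Z/238Z.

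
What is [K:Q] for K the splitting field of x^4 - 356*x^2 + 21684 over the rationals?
[K:Q] = 4

f factors as (x^2 - 78)(x^2 - 278); the splitting field is K = Q(sqrt(78), sqrt(278)). Since 78, 278, and 21684 are all non-squares in Q, the three subfields Q(sqrt(78)), Q(sqrt(278)), Q(sqrt(21684)) are distinct degree-2 extensions, so [K:Q] = 4 (Klein four Galois group).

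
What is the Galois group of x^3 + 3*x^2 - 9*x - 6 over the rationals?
Gal(K/Q) = S_3 (symmetric group of order 6)

Compute the discriminant of x^3 + (3)*x^2 + (-9)*x + (-6): Δ = 6237. Since Δ is not a rational square, the Galois group is not contained in A_3; it must be the full S_3 (irreducibility of the cubic rules out anything smaller).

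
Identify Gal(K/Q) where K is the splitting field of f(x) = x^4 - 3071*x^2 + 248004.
Gal(K/Q) = Z/2Z (cyclic of order 2)

f factors as (x^2 - 83)(x^2 - 2988), so the splitting field is K = Q(sqrt(83), sqrt(2988)). The squarefree part of 83 is 83 and the squarefree part of 2988 is also 83, so sqrt(83) and sqrt(2988) are both rational multiples of sqrt(83). Hence Q(sqrt(83)) = Q(sqrt(2988)) = Q(sqrt(83)), and the splitting field collapses to a single degree-2 extension with Galois group Z/2Z.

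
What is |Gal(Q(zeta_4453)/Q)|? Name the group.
|Gal(Q(zeta_4453)/Q)| = phi(4453) = 4320; group ≅ (Z/4453Z)^* ≅ Z/60Z × Z/72Z

The n-th cyclotomic polynomial Φ_4453(x) is the minimal polynomial of zeta_4453 over Q and has degree phi(4453) = 4320. So Q(zeta_4453) is a degree-4320 Galois extension with Galois group (Z/4453Z)^*. By CRT, (Z/4453Z)^* ≅ (Z/61Z)^* × (Z/73Z)^*. Each prime-power unit group is (Z/61Z)^* ≅ Z/60Z; (Z/73Z)^* ≅ Z/72Z. Hence Gal(Q(zeta_4453)/Q) ≅ Z/60Z × Z/72Z.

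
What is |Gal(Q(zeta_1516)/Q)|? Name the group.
|Gal(Q(zeta_1516)/Q)| = phi(1516) = 756; group ≅ (Z/1516Z)^* ≅ Z/2Z × Z/378Z

The n-th cyclotomic polynomial Φ_1516(x) is the minimal polynomial of zeta_1516 over Q and has degree phi(1516) = 756. So Q(zeta_1516) is a degree-756 Galois extension with Galois group (Z/1516Z)^*. By CRT, (Z/1516Z)^* ≅ (Z/4Z)^* × (Z/379Z)^*. Each prime-power unit group is (Z/4Z)^* ≅ Z/2Z; (Z/379Z)^* ≅ Z/378Z. Hence Gal(Q(zeta_1516)/Q) ≅ Z/2Z × Z/378Z.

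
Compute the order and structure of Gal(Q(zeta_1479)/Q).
|Gal(Q(zeta_1479)/Q)| = phi(1479) = 896; group ≅ (Z/1479Z)^* ≅ Z/2Z × Z/16Z × Z/28Z

The n-th cyclotomic polynomial Φ_1479(x) is the minimal polynomial of zeta_1479 over Q and has degree phi(1479) = 896. So Q(zeta_1479) is a degree-896 Galois extension with Galois group (Z/1479Z)^*. By CRT, (Z/1479Z)^* ≅ (Z/3Z)^* × (Z/17Z)^* × (Z/29Z)^*. Each prime-power unit group is (Z/3Z)^* ≅ Z/2Z; (Z/17Z)^* ≅ Z/16Z; (Z/29Z)^* ≅ Z/28Z. Hence Gal(Q(zeta_1479)/Q) ≅ Z/2Z × Z/16Z × Z/28Z.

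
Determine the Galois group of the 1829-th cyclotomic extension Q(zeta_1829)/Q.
|Gal(Q(zeta_1829)/Q)| = phi(1829) = 1740; group ≅ (Z/1829Z)^* ≅ Z/30Z × Z/58Z

The n-th cyclotomic polynomial Φ_1829(x) is the minimal polynomial of zeta_1829 over Q and has degree phi(1829) = 1740. So Q(zeta_1829) is a degree-1740 Galois extension with Galois group (Z/1829Z)^*. By CRT, (Z/1829Z)^* ≅ (Z/31Z)^* × (Z/59Z)^*. Each prime-power unit group is (Z/31Z)^* ≅ Z/30Z; (Z/59Z)^* ≅ Z/58Z. Hence Gal(Q(zeta_1829)/Q) ≅ Z/30Z × Z/58Z.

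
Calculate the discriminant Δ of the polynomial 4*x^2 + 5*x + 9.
Δ = -119

For a quadratic a x^2 + b x + c the discriminant is Δ = b^2 - 4ac = (5)^2 - 4*(4)*(9) = 25 - (144) = -119.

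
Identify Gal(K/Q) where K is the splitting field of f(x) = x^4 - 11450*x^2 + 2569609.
Gal(K/Q) = Z/2Z (cyclic of order 2)

f factors as (x^2 - 229)(x^2 - 11221), so the splitting field is K = Q(sqrt(229), sqrt(11221)). The squarefree part of 229 is 229 and the squarefree part of 11221 is also 229, so sqrt(229) and sqrt(11221) are both rational multiples of sqrt(229). Hence Q(sqrt(229)) = Q(sqrt(11221)) = Q(sqrt(229)), and the splitting field collapses to a single degree-2 extension with Galois group Z/2Z.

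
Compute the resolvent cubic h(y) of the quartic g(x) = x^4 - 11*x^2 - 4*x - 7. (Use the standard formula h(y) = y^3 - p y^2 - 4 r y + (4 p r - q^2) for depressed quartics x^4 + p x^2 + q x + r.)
h(y) = y^3 + 11*y^2 + 28*y + 292

Identify coefficients: p = -11, q = -4, r = -7.
Plug into h(y) = y^3 - p y^2 - 4 r y + (4 p r - q^2):
  h(y) = y^3 - (-11) y^2 - 4*(-7) y + (4*(-11)*(-7) - (-4)^2)
       = y^3 + (11) y^2 + (28) y + (292).
Simplifying: h(y) = y^3 + 11*y^2 + 28*y + 292.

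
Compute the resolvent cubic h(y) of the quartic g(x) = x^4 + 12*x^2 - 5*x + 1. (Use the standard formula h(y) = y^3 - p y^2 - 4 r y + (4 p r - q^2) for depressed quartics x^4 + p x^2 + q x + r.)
h(y) = y^3 - 12*y^2 - 4*y + 23

Identify coefficients: p = 12, q = -5, r = 1.
Plug into h(y) = y^3 - p y^2 - 4 r y + (4 p r - q^2):
  h(y) = y^3 - (12) y^2 - 4*(1) y + (4*(12)*(1) - (-5)^2)
       = y^3 + (-12) y^2 + (-4) y + (23).
Simplifying: h(y) = y^3 - 12*y^2 - 4*y + 23.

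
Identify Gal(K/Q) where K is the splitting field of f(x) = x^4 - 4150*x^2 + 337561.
Gal(K/Q) = Z/2Z (cyclic of order 2)

f factors as (x^2 - 83)(x^2 - 4067), so the splitting field is K = Q(sqrt(83), sqrt(4067)). The squarefree part of 83 is 83 and the squarefree part of 4067 is also 83, so sqrt(83) and sqrt(4067) are both rational multiples of sqrt(83). Hence Q(sqrt(83)) = Q(sqrt(4067)) = Q(sqrt(83)), and the splitting field collapses to a single degree-2 extension with Galois group Z/2Z.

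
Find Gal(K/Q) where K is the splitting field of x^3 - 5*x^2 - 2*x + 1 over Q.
Gal(K/Q) = S_3 (symmetric group of order 6)

Compute the discriminant of x^3 + (-5)*x^2 + (-2)*x + (1): Δ = 785. Since Δ is not a rational square, the Galois group is not contained in A_3; it must be the full S_3 (irreducibility of the cubic rules out anything smaller).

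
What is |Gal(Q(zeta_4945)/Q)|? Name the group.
|Gal(Q(zeta_4945)/Q)| = phi(4945) = 3696; group ≅ (Z/4945Z)^* ≅ Z/4Z × Z/22Z × Z/42Z

The n-th cyclotomic polynomial Φ_4945(x) is the minimal polynomial of zeta_4945 over Q and has degree phi(4945) = 3696. So Q(zeta_4945) is a degree-3696 Galois extension with Galois group (Z/4945Z)^*. By CRT, (Z/4945Z)^* ≅ (Z/5Z)^* × (Z/23Z)^* × (Z/43Z)^*. Each prime-power unit group is (Z/5Z)^* ≅ Z/4Z; (Z/23Z)^* ≅ Z/22Z; (Z/43Z)^* ≅ Z/42Z. Hence Gal(Q(zeta_4945)/Q) ≅ Z/4Z × Z/22Z × Z/42Z.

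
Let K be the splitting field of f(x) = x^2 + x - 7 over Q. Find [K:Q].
[K:Q] = 2

The discriminant of x^2 + (1)*x + (-7) is b^2 - 4c = 1 - (-28) = 29. Since 29 is not a perfect square in Q, the polynomial is irreducible over Q. Its two roots generate a degree-2 extension, so [K:Q] = 2.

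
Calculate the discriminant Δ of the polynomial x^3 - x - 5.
Δ = -671

For a depressed cubic x^3 + p x + q the discriminant is Δ = -4 p^3 - 27 q^2 = -4*(-1)^3 - 27*(-5)^2 = 4 - 675 = -671.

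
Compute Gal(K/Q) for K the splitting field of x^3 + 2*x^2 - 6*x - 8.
Gal(K/Q) = S_3 (symmetric group of order 6)

Compute the discriminant of x^3 + (2)*x^2 + (-6)*x + (-8): Δ = 1264. Since Δ is not a rational square, the Galois group is not contained in A_3; it must be the full S_3 (irreducibility of the cubic rules out anything smaller).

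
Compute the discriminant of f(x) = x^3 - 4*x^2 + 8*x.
Δ = -1024

For x^3 + a x^2 + b x + c the discriminant is Δ = 18 a b c - 4 a^3 c + a^2 b^2 - 4 b^3 - 27 c^2.
Plug a = -4, b = 8, c = 0:
  18*(-4)*(8)*(0) - 4*(-4)^3*(0) + (-4)^2*(8)^2 - 4*(8)^3 - 27*(0)^2
  = 0 + (0) + 1024 + (-2048) + (0)
  = -1024.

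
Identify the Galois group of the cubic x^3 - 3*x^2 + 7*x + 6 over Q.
Gal(K/Q) = S_3 (symmetric group of order 6)

Compute the discriminant of x^3 + (-3)*x^2 + (7)*x + (6): Δ = -3523. Since Δ is not a rational square, the Galois group is not contained in A_3; it must be the full S_3 (irreducibility of the cubic rules out anything smaller).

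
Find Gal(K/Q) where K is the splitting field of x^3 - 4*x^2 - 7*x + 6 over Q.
Gal(K/Q) = S_3 (symmetric group of order 6)

Compute the discriminant of x^3 + (-4)*x^2 + (-7)*x + (6): Δ = 5744. Since Δ is not a rational square, the Galois group is not contained in A_3; it must be the full S_3 (irreducibility of the cubic rules out anything smaller).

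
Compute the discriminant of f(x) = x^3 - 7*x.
Δ = 1372

For a depressed cubic x^3 + p x + q the discriminant is Δ = -4 p^3 - 27 q^2 = -4*(-7)^3 - 27*(0)^2 = 1372 - 0 = 1372.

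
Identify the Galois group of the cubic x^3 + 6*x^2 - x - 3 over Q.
Gal(K/Q) = S_3 (symmetric group of order 6)

Compute the discriminant of x^3 + (6)*x^2 + (-1)*x + (-3): Δ = 2713. Since Δ is not a rational square, the Galois group is not contained in A_3; it must be the full S_3 (irreducibility of the cubic rules out anything smaller).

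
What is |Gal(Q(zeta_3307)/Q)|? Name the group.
|Gal(Q(zeta_3307)/Q)| = phi(3307) = 3306; group ≅ (Z/3307Z)^* ≅ Z/3306Z

The n-th cyclotomic polynomial Φ_3307(x) is the minimal polynomial of zeta_3307 over Q and has degree phi(3307) = 3306. So Q(zeta_3307) is a degree-3306 Galois extension with Galois group (Z/3307Z)^*. (Z/3307Z)^* is cyclic since 3307 is an odd prime power (or 4). Hence Gal(Q(zeta_3307)/Q) ≅ Z/3306Z.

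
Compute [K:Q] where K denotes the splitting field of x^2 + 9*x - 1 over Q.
[K:Q] = 2

The discriminant of x^2 + (9)*x + (-1) is b^2 - 4c = 81 - (-4) = 85. Since 85 is not a perfect square in Q, the polynomial is irreducible over Q. Its two roots generate a degree-2 extension, so [K:Q] = 2.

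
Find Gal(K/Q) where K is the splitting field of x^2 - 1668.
Gal(K/Q) = Z/2Z (cyclic of order 2)

x^2 - 1668 is irreducible over Q since 1668 is not a rational square. The splitting field Q(sqrt(1668)) has degree 2 over Q, and its unique nontrivial automorphism is sqrt(1668) ↦ -sqrt(1668). Hence Gal(Q(sqrt(1668))/Q) = Z/2Z.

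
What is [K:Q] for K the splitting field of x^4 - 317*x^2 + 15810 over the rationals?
[K:Q] = 4

f factors as (x^2 - 255)(x^2 - 62); the splitting field is K = Q(sqrt(255), sqrt(62)). Since 255, 62, and 15810 are all non-squares in Q, the three subfields Q(sqrt(255)), Q(sqrt(62)), Q(sqrt(15810)) are distinct degree-2 extensions, so [K:Q] = 4 (Klein four Galois group).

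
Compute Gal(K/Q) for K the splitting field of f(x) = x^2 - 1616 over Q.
Gal(K/Q) = Z/2Z (cyclic of order 2)

x^2 - 1616 is irreducible over Q since 1616 is not a rational square. The splitting field Q(sqrt(1616)) has degree 2 over Q, and its unique nontrivial automorphism is sqrt(1616) ↦ -sqrt(1616). Hence Gal(Q(sqrt(1616))/Q) = Z/2Z.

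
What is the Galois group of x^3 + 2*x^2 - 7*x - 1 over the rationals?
Gal(K/Q) = S_3 (symmetric group of order 6)

Compute the discriminant of x^3 + (2)*x^2 + (-7)*x + (-1): Δ = 1825. Since Δ is not a rational square, the Galois group is not contained in A_3; it must be the full S_3 (irreducibility of the cubic rules out anything smaller).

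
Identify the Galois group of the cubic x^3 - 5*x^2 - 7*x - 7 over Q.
Gal(K/Q) = S_3 (symmetric group of order 6)

Compute the discriminant of x^3 + (-5)*x^2 + (-7)*x + (-7): Δ = -6636. Since Δ is not a rational square, the Galois group is not contained in A_3; it must be the full S_3 (irreducibility of the cubic rules out anything smaller).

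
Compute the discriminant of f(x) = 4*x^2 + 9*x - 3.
Δ = 129

For a quadratic a x^2 + b x + c the discriminant is Δ = b^2 - 4ac = (9)^2 - 4*(4)*(-3) = 81 - (-48) = 129.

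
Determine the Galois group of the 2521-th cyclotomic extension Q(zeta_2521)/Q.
|Gal(Q(zeta_2521)/Q)| = phi(2521) = 2520; group ≅ (Z/2521Z)^* ≅ Z/2520Z

The n-th cyclotomic polynomial Φ_2521(x) is the minimal polynomial of zeta_2521 over Q and has degree phi(2521) = 2520. So Q(zeta_2521) is a degree-2520 Galois extension with Galois group (Z/2521Z)^*. (Z/2521Z)^* is cyclic since 2521 is an odd prime power (or 4). Hence Gal(Q(zeta_2521)/Q) ≅ Z/2520Z.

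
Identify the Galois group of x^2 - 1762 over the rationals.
Gal(K/Q) = Z/2Z (cyclic of order 2)

x^2 - 1762 is irreducible over Q since 1762 is not a rational square. The splitting field Q(sqrt(1762)) has degree 2 over Q, and its unique nontrivial automorphism is sqrt(1762) ↦ -sqrt(1762). Hence Gal(Q(sqrt(1762))/Q) = Z/2Z.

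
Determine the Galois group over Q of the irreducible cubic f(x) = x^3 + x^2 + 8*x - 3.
Gal(K/Q) = S_3 (symmetric group of order 6)

Compute the discriminant of x^3 + (1)*x^2 + (8)*x + (-3): Δ = -2647. Since Δ is not a rational square, the Galois group is not contained in A_3; it must be the full S_3 (irreducibility of the cubic rules out anything smaller).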